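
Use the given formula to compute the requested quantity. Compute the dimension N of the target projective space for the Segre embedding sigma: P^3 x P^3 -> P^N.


The Segre embedding maps P^m x P^n into P^N via
all products of coordinates from each factor.
N = (m+1)(n+1) - 1
N = (3+1)(3+1) - 1
N = 4*4 - 1
N = 16 - 1 = 15

15


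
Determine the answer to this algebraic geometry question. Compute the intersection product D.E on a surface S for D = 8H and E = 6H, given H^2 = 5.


Using bilinearity of the intersection pairing on a surface S:
(aH).(bH) = ab * (H.H)
We have H^2 = 5.
D.E = (8H).(6H) = 8*6*5
= 48*5
= 240

240


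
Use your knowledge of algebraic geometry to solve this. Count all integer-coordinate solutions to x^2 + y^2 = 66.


Systematically check integer values of x where x^2 <= 66.
For each valid x, check if 66 - x^2 is a perfect square.
Total integer solutions found: 0

0


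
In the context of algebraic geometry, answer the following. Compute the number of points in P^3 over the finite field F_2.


P^3(F_2) has (q^(n+1) - 1)/(q - 1) points.
= 2^3 + 2^2 + 2^1 + 2^0
= 8 + 4 + 2 + 1
= 15

15


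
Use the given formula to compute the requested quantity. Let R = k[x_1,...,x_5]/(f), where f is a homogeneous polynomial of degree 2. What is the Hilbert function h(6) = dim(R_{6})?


For R = k[x_1,...,x_n]/(f) with f homogeneous of degree e:
The Hilbert series is (1 - t^e)/(1 - t)^n.
So h(d) = C(d+n-1, n-1) - C(d-e+n-1, n-1) for d >= e.
With n=5, e=2, d=6:
C(6+5-1, 5-1) = C(10, 4) = 210
C(6-2+5-1, 5-1) = C(8, 4) = 70
h(6) = 210 - 70 = 140

140


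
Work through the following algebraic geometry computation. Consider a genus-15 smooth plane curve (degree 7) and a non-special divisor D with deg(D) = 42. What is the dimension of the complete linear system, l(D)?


First, compute the genus of a smooth plane curve of degree 7:
g = (d-1)(d-2)/2 = (7-1)(7-2)/2 = 15
For a non-special divisor D (i.e., h^1(D) = 0), Riemann-Roch gives:
l(D) = deg(D) - g + 1
Since deg(D) = 42 >= 2g - 1 = 29, D is non-special.
l(D) = 42 - 15 + 1 = 28

28


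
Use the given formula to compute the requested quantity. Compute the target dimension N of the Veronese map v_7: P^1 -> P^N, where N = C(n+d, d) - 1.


The Veronese embedding v_d: P^n -> P^N maps each point to all
degree-d monomials in n+1 homogeneous coordinates.
N = C(n+d, d) - 1
N = C(1+7, 7) - 1
N = C(8, 7) - 1
C(8, 7) = 8
N = 8 - 1 = 7

7


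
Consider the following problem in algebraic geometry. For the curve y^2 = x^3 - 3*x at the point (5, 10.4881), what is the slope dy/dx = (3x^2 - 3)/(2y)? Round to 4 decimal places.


Using implicit differentiation of y^2 = x^3 - 3*x:
2y * dy/dx = 3x^2 - 3
dy/dx = (3x^2 - 3)/(2y)
Numerator: 3*5^2 - 3 = 72
Denominator: 2*10.4881 = 20.9762
dy/dx = 72/20.9762 = 3.4325

3.4325


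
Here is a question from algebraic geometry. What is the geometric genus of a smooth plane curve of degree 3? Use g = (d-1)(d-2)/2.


Using the genus formula for smooth plane curves:
g = (d-1)(d-2)/2
g = (3-1)(3-2)/2
g = 2*1/2
g = 2/2 = 1

1


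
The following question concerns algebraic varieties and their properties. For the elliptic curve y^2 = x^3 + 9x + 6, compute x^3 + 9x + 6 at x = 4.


Compute x^3 + 9x + 6 at x = 4:
x^3 = 4^3 = 64
9*x = 9*4 = 36
Sum: 64 + 36 + 6 = 106

106


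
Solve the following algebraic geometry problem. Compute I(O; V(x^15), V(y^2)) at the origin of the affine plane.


The intersection multiplicity of V(x^a) and V(y^b) at the origin is:
I(O; V(x^15), V(y^2)) = dim_k(k[x,y]/(x^15, y^2))
A basis for k[x,y]/(x^15, y^2) is the set of monomials x^i * y^j
where 0 <= i < 15 and 0 <= j < 2.
The number of such monomials is 15 * 2 = 30

30


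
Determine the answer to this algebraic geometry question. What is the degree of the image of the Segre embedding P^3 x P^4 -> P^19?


The degree of the Segre variety P^3 x P^4 is C(m+n, m).
= C(7, 3)
= 35

35


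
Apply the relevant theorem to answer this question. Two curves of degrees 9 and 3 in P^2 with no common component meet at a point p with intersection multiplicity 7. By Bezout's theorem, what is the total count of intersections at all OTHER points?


By Bezout's theorem, the total intersection number is d1 * d2.
Total = 9 * 3 = 27
Intersection multiplicity at p = 7
Remaining intersections = 27 - 7 = 20

20


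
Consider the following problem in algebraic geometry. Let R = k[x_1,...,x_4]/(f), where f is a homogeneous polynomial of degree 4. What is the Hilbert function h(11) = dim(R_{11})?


For R = k[x_1,...,x_n]/(f) with f homogeneous of degree e:
The Hilbert series is (1 - t^e)/(1 - t)^n.
So h(d) = C(d+n-1, n-1) - C(d-e+n-1, n-1) for d >= e.
With n=4, e=4, d=11:
C(11+4-1, 4-1) = C(14, 3) = 364
C(11-4+4-1, 4-1) = C(10, 3) = 120
h(11) = 364 - 120 = 244

244


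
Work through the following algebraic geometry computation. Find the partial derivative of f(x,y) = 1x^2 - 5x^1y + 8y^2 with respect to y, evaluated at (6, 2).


df/dy = (-5)*x^1 + 2*8*y^1
At (6,2): (-5)*6^1 + 2*8*2^1
= -30 + 32
= 2

2


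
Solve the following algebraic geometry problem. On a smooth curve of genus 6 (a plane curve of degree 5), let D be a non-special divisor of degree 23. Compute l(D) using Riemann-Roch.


First, compute the genus of a smooth plane curve of degree 5:
g = (d-1)(d-2)/2 = (5-1)(5-2)/2 = 6
For a non-special divisor D (i.e., h^1(D) = 0), Riemann-Roch gives:
l(D) = deg(D) - g + 1
Since deg(D) = 23 >= 2g - 1 = 11, D is non-special.
l(D) = 23 - 6 + 1 = 18

18


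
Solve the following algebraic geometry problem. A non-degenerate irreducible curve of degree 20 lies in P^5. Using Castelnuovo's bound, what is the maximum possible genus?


Castelnuovo's bound: write d - 1 = m(r-1) + epsilon with 0 <= epsilon < r-1.
d - 1 = 20 - 1 = 19
r - 1 = 5 - 1 = 4
19 = 4*4 + 3, so m = 4, epsilon = 3
pi(d, r) = m(m-1)(r-1)/2 + m*epsilon
= 4*3*4/2 + 4*3
= 48/2 + 12
= 24 + 12 = 36

36


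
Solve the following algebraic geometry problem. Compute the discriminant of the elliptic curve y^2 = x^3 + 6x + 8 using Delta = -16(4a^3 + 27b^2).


Compute each component:
4a^3 = 4*6^3 = 4*216 = 864
27b^2 = 27*8^2 = 27*64 = 1728
4a^3 + 27b^2 = 864 + 1728 = 2592
Delta = -16*2592 = -41472

-41472


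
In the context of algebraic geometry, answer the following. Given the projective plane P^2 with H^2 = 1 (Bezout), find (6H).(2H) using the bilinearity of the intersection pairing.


Using bilinearity of the intersection pairing on the projective plane P^2:
(aH).(bH) = ab * (H.H)
We have H^2 = 1 (Bezout).
D.E = (6H).(2H) = 6*2*1
= 12*1
= 12

12


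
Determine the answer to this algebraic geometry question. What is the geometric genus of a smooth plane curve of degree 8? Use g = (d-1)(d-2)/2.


Using the genus formula for smooth plane curves:
g = (d-1)(d-2)/2
g = (8-1)(8-2)/2
g = 7*6/2
g = 42/2 = 21

21


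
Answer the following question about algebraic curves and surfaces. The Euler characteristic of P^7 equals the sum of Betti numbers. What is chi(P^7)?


The complex projective space P^7 has one cell in each even real dimension 0, 2, ..., 14.
The cohomology groups are H^{2k}(P^7) = Z for k = 0,...,7, and 0 otherwise.
Euler characteristic = sum of Betti numbers = 1 per even-dimensional cohomology group.
chi(P^7) = 7 + 1 = 8

8


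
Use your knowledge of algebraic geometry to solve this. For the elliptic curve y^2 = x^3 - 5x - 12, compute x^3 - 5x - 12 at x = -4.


Compute x^3 - 5x - 12 at x = -4:
x^3 = (-4)^3 = -64
(-5)*x = (-5)*(-4) = 20
Sum: -64 + 20 - 12 = -56

-56


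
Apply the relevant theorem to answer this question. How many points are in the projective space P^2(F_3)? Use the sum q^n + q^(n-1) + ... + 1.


P^2(F_3) has (q^(n+1) - 1)/(q - 1) points.
= 3^2 + 3^1 + 3^0
= 9 + 3 + 1
= 13

13


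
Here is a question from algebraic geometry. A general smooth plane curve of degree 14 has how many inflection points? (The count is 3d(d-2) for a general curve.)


For a general smooth plane curve C of degree d, the inflection points are
the intersection of C with its Hessian curve, which has degree 3(d-2).
By Bezout, the total intersection number is d * 3(d-2) = 14 * 36 = 504.
For a general curve every flex is ordinary, so each contributes
multiplicity 1 to C·Hess(C), and the number of distinct inflection
points is 3d(d-2).
Inflection points = 3*14*(14-2) = 3*14*12 = 504

504


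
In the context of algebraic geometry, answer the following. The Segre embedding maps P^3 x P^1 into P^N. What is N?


The Segre embedding maps P^m x P^n into P^N via
all products of coordinates from each factor.
N = (m+1)(n+1) - 1
N = (3+1)(1+1) - 1
N = 4*2 - 1
N = 8 - 1 = 7

7


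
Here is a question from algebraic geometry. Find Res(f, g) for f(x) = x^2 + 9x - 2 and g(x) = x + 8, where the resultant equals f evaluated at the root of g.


For Res(f, x - c), we evaluate f at x = c.
f(-8) = (-8)^2 + 9*(-8) - 2
= 64 - 72 - 2
= -8 - 2 = -10
Res(f, g) = -10

-10


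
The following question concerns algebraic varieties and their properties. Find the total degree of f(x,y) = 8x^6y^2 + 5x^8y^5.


Examine each term for its total degree (sum of exponents).
  Term '8x^6y^2' has total degree 6+2 = 8.
  Term '5x^8y^5' has total degree 8+5 = 13.
The maximum total degree among all terms is 13.

13


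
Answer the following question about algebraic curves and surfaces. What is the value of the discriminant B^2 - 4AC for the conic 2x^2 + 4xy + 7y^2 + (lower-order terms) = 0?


The discriminant of a conic Ax^2 + Bxy + Cy^2 + ... = 0 is B^2 - 4AC.
B^2 = 4^2 = 16
4AC = 4*2*7 = 56
Discriminant = 16 - 56 = -40

-40


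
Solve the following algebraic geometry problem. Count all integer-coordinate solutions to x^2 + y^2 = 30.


Systematically check integer values of x where x^2 <= 30.
For each valid x, check if 30 - x^2 is a perfect square.
Total integer solutions found: 0

0


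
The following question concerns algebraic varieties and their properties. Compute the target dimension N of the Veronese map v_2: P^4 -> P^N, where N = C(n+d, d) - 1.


The Veronese embedding v_d: P^n -> P^N maps each point to all
degree-d monomials in n+1 homogeneous coordinates.
N = C(n+d, d) - 1
N = C(4+2, 2) - 1
N = C(6, 2) - 1
C(6, 2) = 15
N = 15 - 1 = 14

14


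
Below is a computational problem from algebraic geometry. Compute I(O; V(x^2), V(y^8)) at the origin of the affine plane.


The intersection multiplicity of V(x^a) and V(y^b) at the origin is:
I(O; V(x^2), V(y^8)) = dim_k(k[x,y]/(x^2, y^8))
A basis for k[x,y]/(x^2, y^8) is the set of monomials x^i * y^j
where 0 <= i < 2 and 0 <= j < 8.
The number of such monomials is 2 * 8 = 16

16


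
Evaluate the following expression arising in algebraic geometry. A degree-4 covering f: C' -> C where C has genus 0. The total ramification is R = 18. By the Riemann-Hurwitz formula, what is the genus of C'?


Riemann-Hurwitz formula: 2g' - 2 = d(2g - 2) + R
Given: d = 4, g = 0, R = 18
2g' - 2 = 4*(2*0 - 2) + 18
2g' - 2 = 4*(-2) + 18
2g' - 2 = -8 + 18 = 10
2g' = 12
g' = 6

6


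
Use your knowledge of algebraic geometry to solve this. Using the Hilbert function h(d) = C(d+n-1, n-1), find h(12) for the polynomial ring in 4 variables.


The Hilbert function for the polynomial ring in 4 variables is:
h(d) = C(d+n-1, n-1)
h(12) = C(12+4-1, 4-1) = C(15, 3)
= 15! / (3! * 12!)
= 455

455


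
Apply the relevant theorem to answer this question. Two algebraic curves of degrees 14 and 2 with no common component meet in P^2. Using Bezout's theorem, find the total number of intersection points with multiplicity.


Bezout's theorem states the intersection count equals the product of degrees.
Intersection count = 14 * 2 = 28

28


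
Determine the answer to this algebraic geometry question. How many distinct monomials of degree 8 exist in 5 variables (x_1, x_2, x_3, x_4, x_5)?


The number of degree-8 monomials in 5 variables is C(d+n-1, n-1).
= C(8+5-1, 5-1) = C(12, 4)
= 495

495


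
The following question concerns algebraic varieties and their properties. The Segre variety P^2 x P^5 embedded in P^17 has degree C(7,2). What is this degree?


The degree of the Segre variety P^2 x P^5 is C(m+n, m).
= C(7, 2)
= 21

21


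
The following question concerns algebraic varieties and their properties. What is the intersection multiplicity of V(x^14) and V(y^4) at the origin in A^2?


The intersection multiplicity of V(x^a) and V(y^b) at the origin is:
I(O; V(x^14), V(y^4)) = dim_k(k[x,y]/(x^14, y^4))
A basis for k[x,y]/(x^14, y^4) is the set of monomials x^i * y^j
where 0 <= i < 14 and 0 <= j < 4.
The number of such monomials is 14 * 4 = 56

56


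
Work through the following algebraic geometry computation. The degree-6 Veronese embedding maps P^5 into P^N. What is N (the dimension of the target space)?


The Veronese embedding v_d: P^n -> P^N maps each point to all
degree-d monomials in n+1 homogeneous coordinates.
N = C(n+d, d) - 1
N = C(5+6, 6) - 1
N = C(11, 6) - 1
C(11, 6) = 462
N = 462 - 1 = 461

461


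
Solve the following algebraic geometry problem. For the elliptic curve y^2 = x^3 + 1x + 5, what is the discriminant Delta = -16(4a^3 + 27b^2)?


Compute each component:
4a^3 = 4*1^3 = 4*1 = 4
27b^2 = 27*5^2 = 27*25 = 675
4a^3 + 27b^2 = 4 + 675 = 679
Delta = -16*679 = -10864

-10864


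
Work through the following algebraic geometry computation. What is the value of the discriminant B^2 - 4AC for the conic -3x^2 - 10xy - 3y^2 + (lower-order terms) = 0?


The discriminant of a conic Ax^2 + Bxy + Cy^2 + ... = 0 is B^2 - 4AC.
B^2 = (-10)^2 = 100
4AC = 4*(-3)*(-3) = 36
Discriminant = 100 - 36 = 64

64


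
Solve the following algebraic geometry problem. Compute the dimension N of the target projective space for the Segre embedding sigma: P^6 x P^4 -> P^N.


The Segre embedding maps P^m x P^n into P^N via
all products of coordinates from each factor.
N = (m+1)(n+1) - 1
N = (6+1)(4+1) - 1
N = 7*5 - 1
N = 35 - 1 = 34

34


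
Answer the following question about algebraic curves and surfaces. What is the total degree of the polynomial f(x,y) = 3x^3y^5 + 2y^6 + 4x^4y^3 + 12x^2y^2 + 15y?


Examine each term for its total degree (sum of exponents).
  Term '3x^3y^5' has total degree 3+5 = 8.
  Term '2y^6' has total degree 0+6 = 6.
  Term '4x^4y^3' has total degree 4+3 = 7.
  Term '12x^2y^2' has total degree 2+2 = 4.
  Term '15y' has total degree 0+1 = 1.
The maximum total degree among all terms is 8.

8


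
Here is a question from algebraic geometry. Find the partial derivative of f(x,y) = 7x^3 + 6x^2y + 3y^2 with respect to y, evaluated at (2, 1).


df/dy = 6*x^2 + 2*3*y^1
At (2,1): 6*2^2 + 2*3*1^1
= 24 + 6
= 30

30


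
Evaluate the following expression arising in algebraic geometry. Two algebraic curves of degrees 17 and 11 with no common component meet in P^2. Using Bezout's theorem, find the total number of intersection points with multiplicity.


Bezout's theorem states the intersection count equals the product of degrees.
Intersection count = 17 * 11 = 187

187


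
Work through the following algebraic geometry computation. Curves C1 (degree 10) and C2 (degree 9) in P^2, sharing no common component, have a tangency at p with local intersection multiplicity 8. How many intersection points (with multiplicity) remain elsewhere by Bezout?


By Bezout's theorem, the total intersection number is d1 * d2.
Total = 10 * 9 = 90
Intersection multiplicity at p = 8
Remaining intersections = 90 - 8 = 82

82


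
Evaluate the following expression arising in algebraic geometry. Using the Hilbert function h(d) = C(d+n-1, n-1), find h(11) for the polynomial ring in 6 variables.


The Hilbert function for the polynomial ring in 6 variables is:
h(d) = C(d+n-1, n-1)
h(11) = C(11+6-1, 6-1) = C(16, 5)
= 16! / (5! * 11!)
= 4368

4368


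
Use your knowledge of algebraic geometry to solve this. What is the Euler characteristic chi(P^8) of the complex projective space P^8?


The complex projective space P^8 has one cell in each even real dimension 0, 2, ..., 16.
The cohomology groups are H^{2k}(P^8) = Z for k = 0,...,8, and 0 otherwise.
Euler characteristic = sum of Betti numbers = 1 per even-dimensional cohomology group.
chi(P^8) = 8 + 1 = 9

9


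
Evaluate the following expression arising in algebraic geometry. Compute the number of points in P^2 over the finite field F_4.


P^2(F_4) has (q^(n+1) - 1)/(q - 1) points.
= 4^2 + 4^1 + 4^0
= 16 + 4 + 1
= 21

21


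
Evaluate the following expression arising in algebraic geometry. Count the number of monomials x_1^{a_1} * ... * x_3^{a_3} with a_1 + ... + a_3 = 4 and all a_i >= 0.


The number of degree-4 monomials in 3 variables is C(d+n-1, n-1).
= C(4+3-1, 3-1) = C(6, 2)
= 15

15


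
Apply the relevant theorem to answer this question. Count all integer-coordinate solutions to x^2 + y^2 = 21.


Systematically check integer values of x where x^2 <= 21.
For each valid x, check if 21 - x^2 is a perfect square.
Total integer solutions found: 0

0


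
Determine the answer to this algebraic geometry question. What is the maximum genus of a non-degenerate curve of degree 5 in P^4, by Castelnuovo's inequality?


Castelnuovo's bound: write d - 1 = m(r-1) + epsilon with 0 <= epsilon < r-1.
d - 1 = 5 - 1 = 4
r - 1 = 4 - 1 = 3
4 = 1*3 + 1, so m = 1, epsilon = 1
pi(d, r) = m(m-1)(r-1)/2 + m*epsilon
= 1*0*3/2 + 1*1
= 0/2 + 1
= 0 + 1 = 1

1


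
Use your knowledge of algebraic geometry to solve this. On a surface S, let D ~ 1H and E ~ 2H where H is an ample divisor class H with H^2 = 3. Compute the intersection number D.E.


Using bilinearity of the intersection pairing on a surface S:
(aH).(bH) = ab * (H.H)
We have H^2 = 3.
D.E = (1H).(2H) = 1*2*3
= 2*3
= 6

6


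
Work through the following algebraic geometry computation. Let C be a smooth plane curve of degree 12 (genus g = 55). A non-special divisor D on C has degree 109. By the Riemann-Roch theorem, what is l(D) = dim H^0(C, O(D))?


First, compute the genus of a smooth plane curve of degree 12:
g = (d-1)(d-2)/2 = (12-1)(12-2)/2 = 55
For a non-special divisor D (i.e., h^1(D) = 0), Riemann-Roch gives:
l(D) = deg(D) - g + 1
Since deg(D) = 109 >= 2g - 1 = 109, D is non-special.
l(D) = 109 - 55 + 1 = 55

55


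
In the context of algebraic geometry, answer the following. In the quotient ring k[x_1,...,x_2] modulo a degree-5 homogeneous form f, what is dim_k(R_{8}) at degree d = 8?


For R = k[x_1,...,x_n]/(f) with f homogeneous of degree e:
The Hilbert series is (1 - t^e)/(1 - t)^n.
So h(d) = C(d+n-1, n-1) - C(d-e+n-1, n-1) for d >= e.
With n=2, e=5, d=8:
C(8+2-1, 2-1) = C(9, 1) = 9
C(8-5+2-1, 2-1) = C(4, 1) = 4
h(8) = 9 - 4 = 5

5


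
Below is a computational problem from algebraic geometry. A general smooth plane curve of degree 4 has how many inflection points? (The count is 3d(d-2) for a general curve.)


For a general smooth plane curve C of degree d, the inflection points are
the intersection of C with its Hessian curve, which has degree 3(d-2).
By Bezout, the total intersection number is d * 3(d-2) = 4 * 6 = 24.
For a general curve every flex is ordinary, so each contributes
multiplicity 1 to C·Hess(C), and the number of distinct inflection
points is 3d(d-2).
Inflection points = 3*4*(4-2) = 3*4*2 = 24

24


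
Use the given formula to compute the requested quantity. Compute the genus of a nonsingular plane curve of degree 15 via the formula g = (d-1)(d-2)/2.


Using the genus formula for smooth plane curves:
g = (d-1)(d-2)/2
g = (15-1)(15-2)/2
g = 14*13/2
g = 182/2 = 91

91


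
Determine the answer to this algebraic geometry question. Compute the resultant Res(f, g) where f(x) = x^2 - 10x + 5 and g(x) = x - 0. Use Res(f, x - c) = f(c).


For Res(f, x - c), we evaluate f at x = c.
f(0) = 0^2 - 10*0 + 5
= 0 + 0 + 5
= 0 + 5 = 5
Res(f, g) = 5

5


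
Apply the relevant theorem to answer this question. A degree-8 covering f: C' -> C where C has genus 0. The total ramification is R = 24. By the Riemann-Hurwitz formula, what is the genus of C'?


Riemann-Hurwitz formula: 2g' - 2 = d(2g - 2) + R
Given: d = 8, g = 0, R = 24
2g' - 2 = 8*(2*0 - 2) + 24
2g' - 2 = 8*(-2) + 24
2g' - 2 = -16 + 24 = 8
2g' = 10
g' = 5

5


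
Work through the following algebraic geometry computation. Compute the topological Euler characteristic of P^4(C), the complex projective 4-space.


The complex projective space P^4 has one cell in each even real dimension 0, 2, ..., 8.
The cohomology groups are H^{2k}(P^4) = Z for k = 0,...,4, and 0 otherwise.
Euler characteristic = sum of Betti numbers = 1 per even-dimensional cohomology group.
chi(P^4) = 4 + 1 = 5

5


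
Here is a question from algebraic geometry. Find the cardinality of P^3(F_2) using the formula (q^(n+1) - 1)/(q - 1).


P^3(F_2) has (q^(n+1) - 1)/(q - 1) points.
= 2^3 + 2^2 + 2^1 + 2^0
= 8 + 4 + 2 + 1
= 15

15


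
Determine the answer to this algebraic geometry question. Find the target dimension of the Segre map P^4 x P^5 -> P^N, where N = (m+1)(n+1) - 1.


The Segre embedding maps P^m x P^n into P^N via
all products of coordinates from each factor.
N = (m+1)(n+1) - 1
N = (4+1)(5+1) - 1
N = 5*6 - 1
N = 30 - 1 = 29

29


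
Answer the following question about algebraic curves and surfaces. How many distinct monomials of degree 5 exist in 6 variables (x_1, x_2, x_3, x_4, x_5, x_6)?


The number of degree-5 monomials in 6 variables is C(d+n-1, n-1).
= C(5+6-1, 6-1) = C(10, 5)
= 252

252


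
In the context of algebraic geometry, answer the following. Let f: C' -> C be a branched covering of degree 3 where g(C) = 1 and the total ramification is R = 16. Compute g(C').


Riemann-Hurwitz formula: 2g' - 2 = d(2g - 2) + R
Given: d = 3, g = 1, R = 16
2g' - 2 = 3*(2*1 - 2) + 16
2g' - 2 = 3*0 + 16
2g' - 2 = 0 + 16 = 16
2g' = 18
g' = 9

9


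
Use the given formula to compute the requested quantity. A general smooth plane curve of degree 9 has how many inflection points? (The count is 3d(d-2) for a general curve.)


For a general smooth plane curve C of degree d, the inflection points are
the intersection of C with its Hessian curve, which has degree 3(d-2).
By Bezout, the total intersection number is d * 3(d-2) = 9 * 21 = 189.
For a general curve every flex is ordinary, so each contributes
multiplicity 1 to C·Hess(C), and the number of distinct inflection
points is 3d(d-2).
Inflection points = 3*9*(9-2) = 3*9*7 = 189

189


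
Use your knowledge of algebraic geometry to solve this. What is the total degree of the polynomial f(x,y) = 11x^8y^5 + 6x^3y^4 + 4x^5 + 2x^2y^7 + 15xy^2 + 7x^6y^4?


Examine each term for its total degree (sum of exponents).
  Term '11x^8y^5' has total degree 8+5 = 13.
  Term '6x^3y^4' has total degree 3+4 = 7.
  Term '4x^5' has total degree 5+0 = 5.
  Term '2x^2y^7' has total degree 2+7 = 9.
  Term '15xy^2' has total degree 1+2 = 3.
  Term '7x^6y^4' has total degree 6+4 = 10.
The maximum total degree among all terms is 13.

13


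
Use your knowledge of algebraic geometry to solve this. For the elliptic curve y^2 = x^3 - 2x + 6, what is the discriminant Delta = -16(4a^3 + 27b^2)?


Compute each component:
4a^3 = 4*(-2)^3 = 4*(-8) = -32
27b^2 = 27*6^2 = 27*36 = 972
4a^3 + 27b^2 = -32 + 972 = 940
Delta = -16*940 = -15040

-15040


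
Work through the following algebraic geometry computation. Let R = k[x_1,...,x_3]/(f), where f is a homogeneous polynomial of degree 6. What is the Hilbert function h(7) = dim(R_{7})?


For R = k[x_1,...,x_n]/(f) with f homogeneous of degree e:
The Hilbert series is (1 - t^e)/(1 - t)^n.
So h(d) = C(d+n-1, n-1) - C(d-e+n-1, n-1) for d >= e.
With n=3, e=6, d=7:
C(7+3-1, 3-1) = C(9, 2) = 36
C(7-6+3-1, 3-1) = C(3, 2) = 3
h(7) = 36 - 3 = 33

33


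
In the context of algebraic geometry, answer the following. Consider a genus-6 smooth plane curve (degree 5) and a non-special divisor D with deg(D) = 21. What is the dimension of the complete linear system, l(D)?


First, compute the genus of a smooth plane curve of degree 5:
g = (d-1)(d-2)/2 = (5-1)(5-2)/2 = 6
For a non-special divisor D (i.e., h^1(D) = 0), Riemann-Roch gives:
l(D) = deg(D) - g + 1
Since deg(D) = 21 >= 2g - 1 = 11, D is non-special.
l(D) = 21 - 6 + 1 = 16

16


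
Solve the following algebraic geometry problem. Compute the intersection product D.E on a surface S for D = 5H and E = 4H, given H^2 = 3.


Using bilinearity of the intersection pairing on a surface S:
(aH).(bH) = ab * (H.H)
We have H^2 = 3.
D.E = (5H).(4H) = 5*4*3
= 20*3
= 60

60


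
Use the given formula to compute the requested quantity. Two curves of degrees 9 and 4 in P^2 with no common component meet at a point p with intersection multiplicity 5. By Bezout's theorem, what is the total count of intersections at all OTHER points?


By Bezout's theorem, the total intersection number is d1 * d2.
Total = 9 * 4 = 36
Intersection multiplicity at p = 5
Remaining intersections = 36 - 5 = 31

31


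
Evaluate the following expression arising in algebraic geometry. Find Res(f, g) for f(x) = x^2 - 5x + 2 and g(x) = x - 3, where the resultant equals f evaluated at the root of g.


For Res(f, x - c), we evaluate f at x = c.
f(3) = 3^2 - 5*3 + 2
= 9 - 15 + 2
= -6 + 2 = -4
Res(f, g) = -4

-4


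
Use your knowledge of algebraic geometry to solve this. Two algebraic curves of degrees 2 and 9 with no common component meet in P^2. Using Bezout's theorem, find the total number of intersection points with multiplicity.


Bezout's theorem states the intersection count equals the product of degrees.
Intersection count = 2 * 9 = 18

18


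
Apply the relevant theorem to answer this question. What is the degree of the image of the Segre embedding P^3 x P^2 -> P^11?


The degree of the Segre variety P^3 x P^2 is C(m+n, m).
= C(5, 3)
= 10

10


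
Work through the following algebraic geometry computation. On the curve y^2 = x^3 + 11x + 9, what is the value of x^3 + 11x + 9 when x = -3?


Compute x^3 + 11x + 9 at x = -3:
x^3 = (-3)^3 = -27
11*x = 11*(-3) = -33
Sum: -27 - 33 + 9 = -51

-51


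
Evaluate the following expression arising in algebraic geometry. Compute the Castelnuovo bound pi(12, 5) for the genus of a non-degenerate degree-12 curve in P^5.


Castelnuovo's bound: write d - 1 = m(r-1) + epsilon with 0 <= epsilon < r-1.
d - 1 = 12 - 1 = 11
r - 1 = 5 - 1 = 4
11 = 2*4 + 3, so m = 2, epsilon = 3
pi(d, r) = m(m-1)(r-1)/2 + m*epsilon
= 2*1*4/2 + 2*3
= 8/2 + 6
= 4 + 6 = 10

10


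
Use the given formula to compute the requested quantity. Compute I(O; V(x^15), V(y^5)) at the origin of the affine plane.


The intersection multiplicity of V(x^a) and V(y^b) at the origin is:
I(O; V(x^15), V(y^5)) = dim_k(k[x,y]/(x^15, y^5))
A basis for k[x,y]/(x^15, y^5) is the set of monomials x^i * y^j
where 0 <= i < 15 and 0 <= j < 5.
The number of such monomials is 15 * 5 = 75

75


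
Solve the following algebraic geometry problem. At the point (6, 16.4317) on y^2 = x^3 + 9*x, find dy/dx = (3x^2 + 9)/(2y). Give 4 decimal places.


Using implicit differentiation of y^2 = x^3 + 9*x:
2y * dy/dx = 3x^2 + 9
dy/dx = (3x^2 + 9)/(2y)
Numerator: 3*6^2 + 9 = 117
Denominator: 2*16.4317 = 32.8634
dy/dx = 117/32.8634 = 3.5602

3.5602


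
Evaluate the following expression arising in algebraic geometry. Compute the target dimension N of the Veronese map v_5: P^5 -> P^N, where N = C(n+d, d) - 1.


The Veronese embedding v_d: P^n -> P^N maps each point to all
degree-d monomials in n+1 homogeneous coordinates.
N = C(n+d, d) - 1
N = C(5+5, 5) - 1
N = C(10, 5) - 1
C(10, 5) = 252
N = 252 - 1 = 251

251


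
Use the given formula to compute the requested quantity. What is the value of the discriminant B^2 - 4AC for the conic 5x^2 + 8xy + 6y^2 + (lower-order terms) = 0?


The discriminant of a conic Ax^2 + Bxy + Cy^2 + ... = 0 is B^2 - 4AC.
B^2 = 8^2 = 64
4AC = 4*5*6 = 120
Discriminant = 64 - 120 = -56

-56


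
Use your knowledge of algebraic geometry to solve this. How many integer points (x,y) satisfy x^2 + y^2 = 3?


Systematically check integer values of x where x^2 <= 3.
For each valid x, check if 3 - x^2 is a perfect square.
Total integer solutions found: 0

0


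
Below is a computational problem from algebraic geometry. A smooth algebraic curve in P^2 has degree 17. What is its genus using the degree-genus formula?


Using the genus formula for smooth plane curves:
g = (d-1)(d-2)/2
g = (17-1)(17-2)/2
g = 16*15/2
g = 240/2 = 120

120


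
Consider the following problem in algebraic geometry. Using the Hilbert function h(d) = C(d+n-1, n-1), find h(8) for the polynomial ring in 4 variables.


The Hilbert function for the polynomial ring in 4 variables is:
h(d) = C(d+n-1, n-1)
h(8) = C(8+4-1, 4-1) = C(11, 3)
= 11! / (3! * 8!)
= 165

165


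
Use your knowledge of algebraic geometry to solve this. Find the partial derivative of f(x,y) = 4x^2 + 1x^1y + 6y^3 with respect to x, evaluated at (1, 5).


df/dx = 2*4*x^1 + 1*1*x^0*y
At (1,5): 2*4*1^1 + 1*1*1^0*5
= 8 + 5
= 13

13


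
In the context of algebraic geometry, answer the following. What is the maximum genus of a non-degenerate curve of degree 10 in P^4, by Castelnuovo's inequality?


Castelnuovo's bound: write d - 1 = m(r-1) + epsilon with 0 <= epsilon < r-1.
d - 1 = 10 - 1 = 9
r - 1 = 4 - 1 = 3
9 = 3*3 + 0, so m = 3, epsilon = 0
pi(d, r) = m(m-1)(r-1)/2 + m*epsilon
= 3*2*3/2 + 3*0
= 18/2 + 0
= 9 + 0 = 9

9


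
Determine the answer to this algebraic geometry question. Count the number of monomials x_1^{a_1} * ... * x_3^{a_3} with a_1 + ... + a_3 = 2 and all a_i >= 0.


The number of degree-2 monomials in 3 variables is C(d+n-1, n-1).
= C(2+3-1, 3-1) = C(4, 2)
= 6

6


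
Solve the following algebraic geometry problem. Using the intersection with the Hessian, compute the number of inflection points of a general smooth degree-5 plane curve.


For a general smooth plane curve C of degree d, the inflection points are
the intersection of C with its Hessian curve, which has degree 3(d-2).
By Bezout, the total intersection number is d * 3(d-2) = 5 * 9 = 45.
For a general curve every flex is ordinary, so each contributes
multiplicity 1 to C·Hess(C), and the number of distinct inflection
points is 3d(d-2).
Inflection points = 3*5*(5-2) = 3*5*3 = 45

45


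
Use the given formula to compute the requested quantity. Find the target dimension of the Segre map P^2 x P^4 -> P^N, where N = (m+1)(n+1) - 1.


The Segre embedding maps P^m x P^n into P^N via
all products of coordinates from each factor.
N = (m+1)(n+1) - 1
N = (2+1)(4+1) - 1
N = 3*5 - 1
N = 15 - 1 = 14

14


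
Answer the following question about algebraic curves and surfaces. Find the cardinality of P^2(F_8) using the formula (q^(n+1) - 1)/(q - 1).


P^2(F_8) has (q^(n+1) - 1)/(q - 1) points.
= 8^2 + 8^1 + 8^0
= 64 + 8 + 1
= 73

73


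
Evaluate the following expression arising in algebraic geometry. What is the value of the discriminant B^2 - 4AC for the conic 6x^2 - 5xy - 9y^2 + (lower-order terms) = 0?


The discriminant of a conic Ax^2 + Bxy + Cy^2 + ... = 0 is B^2 - 4AC.
B^2 = (-5)^2 = 25
4AC = 4*6*(-9) = -216
Discriminant = 25 + 216 = 241

241


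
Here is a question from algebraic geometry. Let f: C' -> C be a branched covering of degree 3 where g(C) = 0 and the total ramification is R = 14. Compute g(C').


Riemann-Hurwitz formula: 2g' - 2 = d(2g - 2) + R
Given: d = 3, g = 0, R = 14
2g' - 2 = 3*(2*0 - 2) + 14
2g' - 2 = 3*(-2) + 14
2g' - 2 = -6 + 14 = 8
2g' = 10
g' = 5

5


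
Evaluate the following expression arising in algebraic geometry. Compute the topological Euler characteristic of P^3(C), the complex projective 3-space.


The complex projective space P^3 has one cell in each even real dimension 0, 2, ..., 6.
The cohomology groups are H^{2k}(P^3) = Z for k = 0,...,3, and 0 otherwise.
Euler characteristic = sum of Betti numbers = 1 per even-dimensional cohomology group.
chi(P^3) = 3 + 1 = 4

4


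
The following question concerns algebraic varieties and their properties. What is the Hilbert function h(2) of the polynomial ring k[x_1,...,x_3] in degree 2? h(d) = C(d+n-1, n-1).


The Hilbert function for the polynomial ring in 3 variables is:
h(d) = C(d+n-1, n-1)
h(2) = C(2+3-1, 3-1) = C(4, 2)
= 4! / (2! * 2!)
= 6

6


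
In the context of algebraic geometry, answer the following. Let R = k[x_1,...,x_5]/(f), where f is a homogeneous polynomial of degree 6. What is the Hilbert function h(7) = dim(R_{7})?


For R = k[x_1,...,x_n]/(f) with f homogeneous of degree e:
The Hilbert series is (1 - t^e)/(1 - t)^n.
So h(d) = C(d+n-1, n-1) - C(d-e+n-1, n-1) for d >= e.
With n=5, e=6, d=7:
C(7+5-1, 5-1) = C(11, 4) = 330
C(7-6+5-1, 5-1) = C(5, 4) = 5
h(7) = 330 - 5 = 325

325


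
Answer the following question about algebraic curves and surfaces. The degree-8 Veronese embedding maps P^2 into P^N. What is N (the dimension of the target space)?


The Veronese embedding v_d: P^n -> P^N maps each point to all
degree-d monomials in n+1 homogeneous coordinates.
N = C(n+d, d) - 1
N = C(2+8, 8) - 1
N = C(10, 8) - 1
C(10, 8) = 45
N = 45 - 1 = 44

44


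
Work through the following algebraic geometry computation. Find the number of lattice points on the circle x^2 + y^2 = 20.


Systematically check integer values of x where x^2 <= 20.
For each valid x, check if 20 - x^2 is a perfect square.
x=2: 20 - 4 = 16, sqrt = 4 (valid)
x=4: 20 - 16 = 4, sqrt = 2 (valid)
Total integer solutions found: 8

8


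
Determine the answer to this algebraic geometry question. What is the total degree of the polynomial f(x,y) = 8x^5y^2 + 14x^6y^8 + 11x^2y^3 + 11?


Examine each term for its total degree (sum of exponents).
  Term '8x^5y^2' has total degree 5+2 = 7.
  Term '14x^6y^8' has total degree 6+8 = 14.
  Term '11x^2y^3' has total degree 2+3 = 5.
  Term '11' has total degree 0+0 = 0.
The maximum total degree among all terms is 14.

14


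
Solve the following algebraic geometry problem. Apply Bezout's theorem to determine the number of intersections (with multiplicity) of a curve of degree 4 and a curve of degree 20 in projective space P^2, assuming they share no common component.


Bezout's theorem states the intersection count equals the product of degrees.
Intersection count = 4 * 20 = 80

80


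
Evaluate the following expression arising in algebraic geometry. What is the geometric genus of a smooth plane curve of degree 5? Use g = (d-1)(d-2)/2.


Using the genus formula for smooth plane curves:
g = (d-1)(d-2)/2
g = (5-1)(5-2)/2
g = 4*3/2
g = 12/2 = 6

6


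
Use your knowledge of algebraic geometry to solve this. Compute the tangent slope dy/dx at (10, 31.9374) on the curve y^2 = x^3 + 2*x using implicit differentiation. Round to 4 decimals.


Using implicit differentiation of y^2 = x^3 + 2*x:
2y * dy/dx = 3x^2 + 2
dy/dx = (3x^2 + 2)/(2y)
Numerator: 3*10^2 + 2 = 302
Denominator: 2*31.9374 = 63.8748
dy/dx = 302/63.8748 = 4.7280

4.7280


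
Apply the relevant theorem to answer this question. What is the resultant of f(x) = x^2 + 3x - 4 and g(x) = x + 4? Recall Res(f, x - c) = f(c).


For Res(f, x - c), we evaluate f at x = c.
f(-4) = (-4)^2 + 3*(-4) - 4
= 16 - 12 - 4
= 4 - 4 = 0
Res(f, g) = 0

0


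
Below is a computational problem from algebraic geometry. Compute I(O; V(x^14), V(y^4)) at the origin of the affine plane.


The intersection multiplicity of V(x^a) and V(y^b) at the origin is:
I(O; V(x^14), V(y^4)) = dim_k(k[x,y]/(x^14, y^4))
A basis for k[x,y]/(x^14, y^4) is the set of monomials x^i * y^j
where 0 <= i < 14 and 0 <= j < 4.
The number of such monomials is 14 * 4 = 56

56


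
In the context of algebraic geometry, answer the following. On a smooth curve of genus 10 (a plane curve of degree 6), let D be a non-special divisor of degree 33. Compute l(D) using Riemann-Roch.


First, compute the genus of a smooth plane curve of degree 6:
g = (d-1)(d-2)/2 = (6-1)(6-2)/2 = 10
For a non-special divisor D (i.e., h^1(D) = 0), Riemann-Roch gives:
l(D) = deg(D) - g + 1
Since deg(D) = 33 >= 2g - 1 = 19, D is non-special.
l(D) = 33 - 10 + 1 = 24

24


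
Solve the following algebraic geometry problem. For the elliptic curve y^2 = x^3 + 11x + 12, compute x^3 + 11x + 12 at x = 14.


Compute x^3 + 11x + 12 at x = 14:
x^3 = 14^3 = 2744
11*x = 11*14 = 154
Sum: 2744 + 154 + 12 = 2910

2910


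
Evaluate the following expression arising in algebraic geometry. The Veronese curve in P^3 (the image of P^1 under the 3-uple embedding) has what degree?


The rational normal curve in P^3 is the image of P^1 under the 3-uple Veronese.
A general hyperplane in P^3 pulls back to a degree-3 form on P^1, which has 3 zeros,
so the curve meets a general hyperplane in 3 points. Degree = 3.

3


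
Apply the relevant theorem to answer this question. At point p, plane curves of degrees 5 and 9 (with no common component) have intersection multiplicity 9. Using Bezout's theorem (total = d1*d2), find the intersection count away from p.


By Bezout's theorem, the total intersection number is d1 * d2.
Total = 5 * 9 = 45
Intersection multiplicity at p = 9
Remaining intersections = 45 - 9 = 36

36


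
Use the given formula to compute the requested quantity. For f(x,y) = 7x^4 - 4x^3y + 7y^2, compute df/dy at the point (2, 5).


df/dy = (-4)*x^3 + 2*7*y^1
At (2,5): (-4)*2^3 + 2*7*5^1
= -32 + 70
= 38

38


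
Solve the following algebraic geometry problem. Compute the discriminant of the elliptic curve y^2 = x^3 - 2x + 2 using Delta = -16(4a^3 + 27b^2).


Compute each component:
4a^3 = 4*(-2)^3 = 4*(-8) = -32
27b^2 = 27*2^2 = 27*4 = 108
4a^3 + 27b^2 = -32 + 108 = 76
Delta = -16*76 = -1216

-1216


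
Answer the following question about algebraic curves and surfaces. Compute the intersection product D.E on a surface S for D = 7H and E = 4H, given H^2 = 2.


Using bilinearity of the intersection pairing on a surface S:
(aH).(bH) = ab * (H.H)
We have H^2 = 2.
D.E = (7H).(4H) = 7*4*2
= 28*2
= 56

56


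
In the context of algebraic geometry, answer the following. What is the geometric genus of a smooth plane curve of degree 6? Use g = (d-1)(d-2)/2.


Using the genus formula for smooth plane curves:
g = (d-1)(d-2)/2
g = (6-1)(6-2)/2
g = 5*4/2
g = 20/2 = 10

10


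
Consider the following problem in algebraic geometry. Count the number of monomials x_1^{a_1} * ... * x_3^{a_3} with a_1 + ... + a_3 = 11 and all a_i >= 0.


The number of degree-11 monomials in 3 variables is C(d+n-1, n-1).
= C(11+3-1, 3-1) = C(13, 2)
= 78

78


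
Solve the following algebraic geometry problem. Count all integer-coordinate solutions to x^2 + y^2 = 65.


Systematically check integer values of x where x^2 <= 65.
For each valid x, check if 65 - x^2 is a perfect square.
x=1: 65 - 1 = 64, sqrt = 8 (valid)
x=4: 65 - 16 = 49, sqrt = 7 (valid)
x=7: 65 - 49 = 16, sqrt = 4 (valid)
x=8: 65 - 64 = 1, sqrt = 1 (valid)
Total integer solutions found: 16

16


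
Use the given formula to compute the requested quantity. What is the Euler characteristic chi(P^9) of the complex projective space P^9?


The complex projective space P^9 has one cell in each even real dimension 0, 2, ..., 18.
The cohomology groups are H^{2k}(P^9) = Z for k = 0,...,9, and 0 otherwise.
Euler characteristic = sum of Betti numbers = 1 per even-dimensional cohomology group.
chi(P^9) = 9 + 1 = 10

10


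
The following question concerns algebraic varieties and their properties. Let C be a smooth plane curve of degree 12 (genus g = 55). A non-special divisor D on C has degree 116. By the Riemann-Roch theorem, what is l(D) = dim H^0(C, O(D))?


First, compute the genus of a smooth plane curve of degree 12:
g = (d-1)(d-2)/2 = (12-1)(12-2)/2 = 55
For a non-special divisor D (i.e., h^1(D) = 0), Riemann-Roch gives:
l(D) = deg(D) - g + 1
Since deg(D) = 116 >= 2g - 1 = 109, D is non-special.
l(D) = 116 - 55 + 1 = 62

62


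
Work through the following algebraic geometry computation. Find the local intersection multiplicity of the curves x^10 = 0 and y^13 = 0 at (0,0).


The intersection multiplicity of V(x^a) and V(y^b) at the origin is:
I(O; V(x^10), V(y^13)) = dim_k(k[x,y]/(x^10, y^13))
A basis for k[x,y]/(x^10, y^13) is the set of monomials x^i * y^j
where 0 <= i < 10 and 0 <= j < 13.
The number of such monomials is 10 * 13 = 130

130
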